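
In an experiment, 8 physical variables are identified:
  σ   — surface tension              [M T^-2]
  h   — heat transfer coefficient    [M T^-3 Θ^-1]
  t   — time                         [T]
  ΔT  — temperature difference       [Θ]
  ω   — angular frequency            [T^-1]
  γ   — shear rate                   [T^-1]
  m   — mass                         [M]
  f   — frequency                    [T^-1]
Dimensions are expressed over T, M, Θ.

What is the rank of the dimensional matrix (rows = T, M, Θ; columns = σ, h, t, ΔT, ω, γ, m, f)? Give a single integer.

Exponent matrix [T,M,Θ] × [σ,h,t,ΔT,ω,γ,m,f]:
  T: [-2 -3  1  0 -1 -1  0 -1]
  M: [ 1  1  0  0  0  0  1  0]
  Θ: [ 0 -1  0  1  0  0  0  0]
Echelon form has 3 nonzero rows (pivots: σ,h,t)

3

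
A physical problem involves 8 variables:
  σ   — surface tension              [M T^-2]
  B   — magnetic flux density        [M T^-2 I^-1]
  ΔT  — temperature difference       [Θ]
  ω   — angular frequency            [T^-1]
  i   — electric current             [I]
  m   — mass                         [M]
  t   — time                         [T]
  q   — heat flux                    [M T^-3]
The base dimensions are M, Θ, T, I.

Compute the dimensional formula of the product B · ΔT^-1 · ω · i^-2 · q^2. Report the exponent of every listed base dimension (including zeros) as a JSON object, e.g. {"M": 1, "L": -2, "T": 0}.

{"M": 3, "Θ": -1, "T": -9, "I": -3}

Dimensional matrix (M×Θ×T×I by σ×B×ΔT×ω×i×m×t×q):
  M: [ 1  1  0  0  0  1  0  1]
  Θ: [ 0  0  1  0  0  0  0  0]
  T: [-2 -2  0 -1  0  0  1 -3]
  I: [ 0 -1  0  0  1  0  0  0]
  [M]: (1)·1+(-1)·0+(1)·0+(-2)·0+(2)·1 = 3
  [Θ]: (1)·0+(-1)·1+(1)·0+(-2)·0+(2)·0 = -1
  [T]: (1)·-2+(-1)·0+(1)·-1+(-2)·0+(2)·-3 = -9
  [I]: (1)·-1+(-1)·0+(1)·0+(-2)·1+(2)·0 = -3
⇒ M^3 Θ^-1 T^-9 I^-3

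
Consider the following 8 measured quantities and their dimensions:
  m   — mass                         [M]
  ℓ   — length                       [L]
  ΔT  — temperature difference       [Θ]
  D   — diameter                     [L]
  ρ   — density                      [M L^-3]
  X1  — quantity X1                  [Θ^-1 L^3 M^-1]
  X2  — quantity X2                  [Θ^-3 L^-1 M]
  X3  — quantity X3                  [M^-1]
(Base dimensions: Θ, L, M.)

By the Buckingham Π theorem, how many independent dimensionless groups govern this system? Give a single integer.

Write exponents as rows Θ,L,M / cols m,ℓ,ΔT,D,ρ,X1,X2,X3:
  Θ: [ 0  0  1  0  0 -1 -3  0]
  L: [ 0  1  0  1 -3  3 -1  0]
  M: [ 1  0  0  0  1 -1  1 -1]
RREF → pivots at {m,ℓ,ΔT} ⇒ r = 3
8 vars − rank 3 = 5 Π groups

5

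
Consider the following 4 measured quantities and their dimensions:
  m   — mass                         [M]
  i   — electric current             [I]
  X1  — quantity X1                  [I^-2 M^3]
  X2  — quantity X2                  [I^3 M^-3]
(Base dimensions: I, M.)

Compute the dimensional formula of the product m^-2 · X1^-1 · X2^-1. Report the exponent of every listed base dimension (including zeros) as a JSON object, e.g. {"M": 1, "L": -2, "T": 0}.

Exponent matrix [I,M] × [m,i,X1,X2]:
  I: [ 0  1 -2  3]
  M: [ 1  0  3 -3]
  [I]: (-2)·0+(-1)·-2+(-1)·3 = -1
  [M]: (-2)·1+(-1)·3+(-1)·-3 = -2
⇒ I^-1 M^-2

{"I": -1, "M": -2}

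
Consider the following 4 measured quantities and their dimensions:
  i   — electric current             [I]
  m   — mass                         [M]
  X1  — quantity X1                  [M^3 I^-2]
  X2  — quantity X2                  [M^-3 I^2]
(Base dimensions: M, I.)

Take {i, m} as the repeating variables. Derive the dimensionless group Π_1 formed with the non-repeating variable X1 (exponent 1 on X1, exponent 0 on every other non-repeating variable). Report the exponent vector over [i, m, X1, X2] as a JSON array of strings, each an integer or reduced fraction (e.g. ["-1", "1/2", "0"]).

Exponent matrix [M,I] × [i,m,X1,X2]:
  M: [ 0  1  3 -3]
  I: [ 1  0 -2  2]
Echelon form has 2 nonzero rows (pivots: i,m)
Repeat: i,m; free: X1,X2
RREF:
  r0: [   1    0   -2    2]
  r1: [   0    1    3   -3]
Fix exponent of X1 at 1, X2 at 0; solve each RREF row for its pivot's exponent:
  r0: exp(i) + (-2)·1 = 0 ⇒ exp(i) = 2
  r1: exp(m) + (3)·1 = 0 ⇒ exp(m) = -3
Π_1 = i^2 · m^-3 · X1

["2", "-3", "1", "0"]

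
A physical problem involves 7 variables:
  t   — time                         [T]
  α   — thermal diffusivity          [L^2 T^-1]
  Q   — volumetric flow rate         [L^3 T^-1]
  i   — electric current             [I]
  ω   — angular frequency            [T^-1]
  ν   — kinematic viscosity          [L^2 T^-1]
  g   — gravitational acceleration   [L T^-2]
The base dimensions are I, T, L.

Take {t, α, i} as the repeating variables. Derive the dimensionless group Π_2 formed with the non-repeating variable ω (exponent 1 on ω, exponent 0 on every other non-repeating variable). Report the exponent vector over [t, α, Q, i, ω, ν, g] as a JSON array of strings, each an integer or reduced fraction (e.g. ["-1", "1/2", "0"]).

Dimensional matrix (I×T×L by t×α×Q×i×ω×ν×g):
  I: [ 0  0  0  1  0  0  0]
  T: [ 1 -1 -1  0 -1 -1 -2]
  L: [ 0  2  3  0  0  2  1]
Row reduction gives pivot columns t,α,i; rank = 3
Repeat: t,α,i; free: Q,ω,ν,g
RREF:
  r0: [   1    0  1/2    0   -1    0 -3/2]
  r1: [   0    1  3/2    0    0    1  1/2]
  r2: [   0    0    0    1    0    0    0]
Fix exponent of ω at 1, Q at 0, ν at 0, g at 0; solve each RREF row for its pivot's exponent:
  r0: exp(t) + (-1)·1 = 0 ⇒ exp(t) = 1
  r1: exp(α) + (0)·1 = 0 ⇒ exp(α) = 0
  r2: exp(i) + (0)·1 = 0 ⇒ exp(i) = 0
Π_2 = t · ω

["1", "0", "0", "0", "1", "0", "0"]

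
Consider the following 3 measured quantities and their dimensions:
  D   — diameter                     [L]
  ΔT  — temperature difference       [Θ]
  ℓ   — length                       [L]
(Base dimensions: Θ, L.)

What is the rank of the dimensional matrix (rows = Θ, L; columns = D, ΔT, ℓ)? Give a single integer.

2

Exponent matrix [Θ,L] × [D,ΔT,ℓ]:
  Θ: [ 0  1  0]
  L: [ 1  0  1]
Echelon form has 2 nonzero rows (pivots: D,ΔT)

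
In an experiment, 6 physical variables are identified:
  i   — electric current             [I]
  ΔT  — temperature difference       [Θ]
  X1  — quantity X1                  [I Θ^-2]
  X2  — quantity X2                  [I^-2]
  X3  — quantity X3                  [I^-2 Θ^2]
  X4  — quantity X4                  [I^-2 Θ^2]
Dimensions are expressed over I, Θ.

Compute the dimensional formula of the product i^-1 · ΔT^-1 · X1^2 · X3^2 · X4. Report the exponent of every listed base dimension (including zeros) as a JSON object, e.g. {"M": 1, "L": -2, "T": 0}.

Dimensional matrix (I×Θ by i×ΔT×X1×X2×X3×X4):
  I: [ 1  0  1 -2 -2 -2]
  Θ: [ 0  1 -2  0  2  2]
  [I]: (-1)·1+(-1)·0+(2)·1+(2)·-2+(1)·-2 = -5
  [Θ]: (-1)·0+(-1)·1+(2)·-2+(2)·2+(1)·2 = 1
⇒ I^-5 Θ

{"I": -5, "Θ": 1}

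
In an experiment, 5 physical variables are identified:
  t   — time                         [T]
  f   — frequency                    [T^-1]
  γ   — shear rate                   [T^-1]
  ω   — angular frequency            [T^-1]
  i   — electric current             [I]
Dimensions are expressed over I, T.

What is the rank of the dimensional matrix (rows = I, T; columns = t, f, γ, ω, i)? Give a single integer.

Dimensional matrix (I×T by t×f×γ×ω×i):
  I: [ 0  0  0  0  1]
  T: [ 1 -1 -1 -1  0]
RREF → pivots at {t,i} ⇒ r = 2

2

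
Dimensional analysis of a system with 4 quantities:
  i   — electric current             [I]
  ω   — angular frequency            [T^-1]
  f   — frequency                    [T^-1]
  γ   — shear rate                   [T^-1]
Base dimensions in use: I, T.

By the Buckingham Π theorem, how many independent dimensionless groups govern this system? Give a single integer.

2

Write exponents as rows I,T / cols i,ω,f,γ:
  I: [ 1  0  0  0]
  T: [ 0 -1 -1 -1]
Row reduction gives pivot columns i,ω; rank = 2
Π count = n − r = 4 − 2 = 2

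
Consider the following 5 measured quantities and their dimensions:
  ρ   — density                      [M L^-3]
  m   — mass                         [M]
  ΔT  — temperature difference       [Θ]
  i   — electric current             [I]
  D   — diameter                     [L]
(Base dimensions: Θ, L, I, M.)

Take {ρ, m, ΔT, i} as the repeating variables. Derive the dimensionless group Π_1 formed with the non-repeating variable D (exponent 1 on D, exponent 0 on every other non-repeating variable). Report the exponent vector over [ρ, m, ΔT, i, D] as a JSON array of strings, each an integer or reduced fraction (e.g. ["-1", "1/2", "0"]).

["1/3", "-1/3", "0", "0", "1"]

Exponent matrix [Θ,L,I,M] × [ρ,m,ΔT,i,D]:
  Θ: [ 0  0  1  0  0]
  L: [-3  0  0  0  1]
  I: [ 0  0  0  1  0]
  M: [ 1  1  0  0  0]
RREF → pivots at {ρ,m,ΔT,i} ⇒ r = 4
Repeat: ρ,m,ΔT,i; free: D
RREF:
  r0: [   1    0    0    0 -1/3]
  r1: [   0    1    0    0  1/3]
  r2: [   0    0    1    0    0]
  r3: [   0    0    0    1    0]
Fix exponent of D at 1; solve each RREF row for its pivot's exponent:
  r0: exp(ρ) + (-1/3)·1 = 0 ⇒ exp(ρ) = 1/3
  r1: exp(m) + (1/3)·1 = 0 ⇒ exp(m) = -1/3
  r2: exp(ΔT) + (0)·1 = 0 ⇒ exp(ΔT) = 0
  r3: exp(i) + (0)·1 = 0 ⇒ exp(i) = 0
Π_1 = ρ^(1/3) · m^(-1/3) · D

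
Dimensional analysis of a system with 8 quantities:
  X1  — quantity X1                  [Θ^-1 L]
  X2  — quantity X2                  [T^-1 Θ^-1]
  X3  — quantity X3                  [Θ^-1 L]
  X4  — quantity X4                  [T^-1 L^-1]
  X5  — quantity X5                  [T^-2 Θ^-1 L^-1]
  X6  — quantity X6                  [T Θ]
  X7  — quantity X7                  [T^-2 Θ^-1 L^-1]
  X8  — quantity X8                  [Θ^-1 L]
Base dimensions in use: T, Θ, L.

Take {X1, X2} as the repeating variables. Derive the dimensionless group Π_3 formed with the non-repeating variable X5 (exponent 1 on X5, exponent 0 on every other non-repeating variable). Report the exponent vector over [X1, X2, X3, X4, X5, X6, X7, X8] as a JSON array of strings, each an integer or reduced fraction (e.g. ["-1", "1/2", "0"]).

["1", "-2", "0", "0", "1", "0", "0", "0"]

Exponent matrix [T,Θ,L] × [X1,X2,X3,X4,X5,X6,X7,X8]:
  T: [ 0 -1  0 -1 -2  1 -2  0]
  Θ: [-1 -1 -1  0 -1  1 -1 -1]
  L: [ 1  0  1 -1 -1  0 -1  1]
Echelon form has 2 nonzero rows (pivots: X1,X2)
Repeat: X1,X2; free: X3,X4,X5,X6,X7,X8
RREF:
  r0: [   1    0    1   -1   -1    0   -1    1]
  r1: [   0    1    0    1    2   -1    2    0]
  r2: [   0    0    0    0    0    0    0    0]
Fix exponent of X5 at 1, X3 at 0, X4 at 0, X6 at 0, X7 at 0, X8 at 0; solve each RREF row for its pivot's exponent:
  r0: exp(X1) + (-1)·1 = 0 ⇒ exp(X1) = 1
  r1: exp(X2) + (2)·1 = 0 ⇒ exp(X2) = -2
Π_3 = X1 · X2^-2 · X5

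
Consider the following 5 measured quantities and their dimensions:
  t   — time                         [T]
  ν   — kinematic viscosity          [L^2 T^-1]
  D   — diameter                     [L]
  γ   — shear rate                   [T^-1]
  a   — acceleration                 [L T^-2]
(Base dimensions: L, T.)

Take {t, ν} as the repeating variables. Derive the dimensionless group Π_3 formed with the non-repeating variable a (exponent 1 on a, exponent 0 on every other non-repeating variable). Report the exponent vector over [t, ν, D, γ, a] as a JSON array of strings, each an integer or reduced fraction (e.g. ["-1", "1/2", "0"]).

Dimensional matrix (L×T by t×ν×D×γ×a):
  L: [ 0  2  1  0  1]
  T: [ 1 -1  0 -1 -2]
Row reduction gives pivot columns t,ν; rank = 2
Pivot set = {t,ν}, free = {D,γ,a}
RREF:
  r0: [   1    0  1/2   -1 -3/2]
  r1: [   0    1  1/2    0  1/2]
Fix exponent of a at 1, D at 0, γ at 0; solve each RREF row for its pivot's exponent:
  r0: exp(t) + (-3/2)·1 = 0 ⇒ exp(t) = 3/2
  r1: exp(ν) + (1/2)·1 = 0 ⇒ exp(ν) = -1/2
Π_3 = t^(3/2) · ν^(-1/2) · a

["3/2", "-1/2", "0", "0", "1"]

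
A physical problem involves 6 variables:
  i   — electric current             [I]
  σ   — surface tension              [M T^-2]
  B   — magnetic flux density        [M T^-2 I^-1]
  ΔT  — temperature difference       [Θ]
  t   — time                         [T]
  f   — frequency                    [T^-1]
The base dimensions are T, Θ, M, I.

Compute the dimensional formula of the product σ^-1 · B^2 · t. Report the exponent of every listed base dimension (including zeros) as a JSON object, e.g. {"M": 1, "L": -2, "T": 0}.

{"T": -1, "Θ": 0, "M": 1, "I": -2}

Dimensional matrix (T×Θ×M×I by i×σ×B×ΔT×t×f):
  T: [ 0 -2 -2  0  1 -1]
  Θ: [ 0  0  0  1  0  0]
  M: [ 0  1  1  0  0  0]
  I: [ 1  0 -1  0  0  0]
  [T]: (-1)·-2+(2)·-2+(1)·1 = -1
  [Θ]: (-1)·0+(2)·0+(1)·0 = 0
  [M]: (-1)·1+(2)·1+(1)·0 = 1
  [I]: (-1)·0+(2)·-1+(1)·0 = -2
⇒ T^-1 M I^-2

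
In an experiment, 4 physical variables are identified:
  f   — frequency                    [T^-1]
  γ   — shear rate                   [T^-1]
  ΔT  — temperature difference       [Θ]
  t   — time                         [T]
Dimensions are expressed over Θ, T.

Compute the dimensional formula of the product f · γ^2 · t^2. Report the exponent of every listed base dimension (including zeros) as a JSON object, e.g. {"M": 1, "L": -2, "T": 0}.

Dimensional matrix (Θ×T by f×γ×ΔT×t):
  Θ: [ 0  0  1  0]
  T: [-1 -1  0  1]
  [Θ]: (1)·0+(2)·0+(2)·0 = 0
  [T]: (1)·-1+(2)·-1+(2)·1 = -1
⇒ T^-1

{"Θ": 0, "T": -1}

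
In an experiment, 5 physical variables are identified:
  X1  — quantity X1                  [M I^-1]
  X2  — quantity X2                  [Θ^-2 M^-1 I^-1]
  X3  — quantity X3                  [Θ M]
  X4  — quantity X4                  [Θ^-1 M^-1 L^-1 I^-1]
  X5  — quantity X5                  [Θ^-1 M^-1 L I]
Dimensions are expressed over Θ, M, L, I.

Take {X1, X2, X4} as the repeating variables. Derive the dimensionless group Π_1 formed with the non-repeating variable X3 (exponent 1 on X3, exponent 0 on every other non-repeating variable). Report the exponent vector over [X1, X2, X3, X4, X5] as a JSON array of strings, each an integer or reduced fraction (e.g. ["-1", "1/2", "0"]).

Dimensional matrix (Θ×M×L×I by X1×X2×X3×X4×X5):
  Θ: [ 0 -2  1 -1 -1]
  M: [ 1 -1  1 -1 -1]
  L: [ 0  0  0 -1  1]
  I: [-1 -1  0 -1  1]
RREF → pivots at {X1,X2,X4} ⇒ r = 3
Pivot set = {X1,X2,X4}, free = {X3,X5}
RREF:
  r0: [   1    0  1/2    0   -1]
  r1: [   0    1 -1/2    0    1]
  r2: [   0    0    0    1   -1]
  r3: [   0    0    0    0    0]
Fix exponent of X3 at 1, X5 at 0; solve each RREF row for its pivot's exponent:
  r0: exp(X1) + (1/2)·1 = 0 ⇒ exp(X1) = -1/2
  r1: exp(X2) + (-1/2)·1 = 0 ⇒ exp(X2) = 1/2
  r2: exp(X4) + (0)·1 = 0 ⇒ exp(X4) = 0
Π_1 = X1^(-1/2) · X2^(1/2) · X3

["-1/2", "1/2", "1", "0", "0"]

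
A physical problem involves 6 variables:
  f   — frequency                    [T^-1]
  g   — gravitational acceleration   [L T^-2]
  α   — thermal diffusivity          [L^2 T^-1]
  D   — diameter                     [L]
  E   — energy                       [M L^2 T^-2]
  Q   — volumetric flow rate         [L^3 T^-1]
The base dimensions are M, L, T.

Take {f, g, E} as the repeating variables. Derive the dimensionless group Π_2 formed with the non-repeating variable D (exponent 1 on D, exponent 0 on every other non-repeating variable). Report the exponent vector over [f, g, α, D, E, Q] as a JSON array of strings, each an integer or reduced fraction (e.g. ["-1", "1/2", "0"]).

Write exponents as rows M,L,T / cols f,g,α,D,E,Q:
  M: [ 0  0  0  0  1  0]
  L: [ 0  1  2  1  2  3]
  T: [-1 -2 -1  0 -2 -1]
RREF → pivots at {f,g,E} ⇒ r = 3
Pivot set = {f,g,E}, free = {α,D,Q}
RREF:
  r0: [   1    0   -3   -2    0   -5]
  r1: [   0    1    2    1    0    3]
  r2: [   0    0    0    0    1    0]
Fix exponent of D at 1, α at 0, Q at 0; solve each RREF row for its pivot's exponent:
  r0: exp(f) + (-2)·1 = 0 ⇒ exp(f) = 2
  r1: exp(g) + (1)·1 = 0 ⇒ exp(g) = -1
  r2: exp(E) + (0)·1 = 0 ⇒ exp(E) = 0
Π_2 = f^2 · g^-1 · D

["2", "-1", "0", "1", "0", "0"]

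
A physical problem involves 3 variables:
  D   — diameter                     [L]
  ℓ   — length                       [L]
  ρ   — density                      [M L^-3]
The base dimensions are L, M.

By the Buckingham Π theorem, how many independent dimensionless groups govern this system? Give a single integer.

Write exponents as rows L,M / cols D,ℓ,ρ:
  L: [ 1  1 -3]
  M: [ 0  0  1]
RREF → pivots at {D,ρ} ⇒ r = 2
n=3, r=2 ⇒ 1 dimensionless group

1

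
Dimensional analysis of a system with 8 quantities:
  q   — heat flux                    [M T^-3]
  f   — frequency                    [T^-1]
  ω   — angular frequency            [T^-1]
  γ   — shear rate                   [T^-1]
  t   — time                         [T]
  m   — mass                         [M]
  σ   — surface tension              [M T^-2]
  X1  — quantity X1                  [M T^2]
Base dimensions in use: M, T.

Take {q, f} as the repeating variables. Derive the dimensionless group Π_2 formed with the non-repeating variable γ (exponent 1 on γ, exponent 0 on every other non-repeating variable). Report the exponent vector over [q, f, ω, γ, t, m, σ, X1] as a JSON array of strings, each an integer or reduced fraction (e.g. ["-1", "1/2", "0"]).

["0", "-1", "0", "1", "0", "0", "0", "0"]

Write exponents as rows M,T / cols q,f,ω,γ,t,m,σ,X1:
  M: [ 1  0  0  0  0  1  1  1]
  T: [-3 -1 -1 -1  1  0 -2  2]
Echelon form has 2 nonzero rows (pivots: q,f)
Pivot set = {q,f}, free = {ω,γ,t,m,σ,X1}
RREF:
  r0: [   1    0    0    0    0    1    1    1]
  r1: [   0    1    1    1   -1   -3   -1   -5]
Fix exponent of γ at 1, ω at 0, t at 0, m at 0, σ at 0, X1 at 0; solve each RREF row for its pivot's exponent:
  r0: exp(q) + (0)·1 = 0 ⇒ exp(q) = 0
  r1: exp(f) + (1)·1 = 0 ⇒ exp(f) = -1
Π_2 = f^-1 · γ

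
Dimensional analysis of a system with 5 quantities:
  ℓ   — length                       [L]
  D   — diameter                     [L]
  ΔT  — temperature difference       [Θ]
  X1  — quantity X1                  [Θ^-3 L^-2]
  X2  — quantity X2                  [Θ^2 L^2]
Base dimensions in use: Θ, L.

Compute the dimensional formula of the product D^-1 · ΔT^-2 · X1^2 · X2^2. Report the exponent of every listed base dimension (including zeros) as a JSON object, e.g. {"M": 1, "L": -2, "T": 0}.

{"Θ": -4, "L": -1}

Exponent matrix [Θ,L] × [ℓ,D,ΔT,X1,X2]:
  Θ: [ 0  0  1 -3  2]
  L: [ 1  1  0 -2  2]
  [Θ]: (-1)·0+(-2)·1+(2)·-3+(2)·2 = -4
  [L]: (-1)·1+(-2)·0+(2)·-2+(2)·2 = -1
⇒ Θ^-4 L^-1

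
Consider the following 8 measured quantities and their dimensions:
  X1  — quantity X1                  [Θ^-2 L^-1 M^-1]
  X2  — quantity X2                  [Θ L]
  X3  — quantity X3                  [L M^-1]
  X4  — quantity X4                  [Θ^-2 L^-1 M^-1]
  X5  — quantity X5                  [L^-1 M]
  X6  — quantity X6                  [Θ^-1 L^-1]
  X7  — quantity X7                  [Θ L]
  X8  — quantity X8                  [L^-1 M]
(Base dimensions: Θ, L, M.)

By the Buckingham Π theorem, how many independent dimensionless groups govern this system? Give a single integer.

6

Exponent matrix [Θ,L,M] × [X1,X2,X3,X4,X5,X6,X7,X8]:
  Θ: [-2  1  0 -2  0 -1  1  0]
  L: [-1  1  1 -1 -1 -1  1 -1]
  M: [-1  0 -1 -1  1  0  0  1]
Echelon form has 2 nonzero rows (pivots: X1,X2)
n=8, r=2 ⇒ 6 dimensionless groups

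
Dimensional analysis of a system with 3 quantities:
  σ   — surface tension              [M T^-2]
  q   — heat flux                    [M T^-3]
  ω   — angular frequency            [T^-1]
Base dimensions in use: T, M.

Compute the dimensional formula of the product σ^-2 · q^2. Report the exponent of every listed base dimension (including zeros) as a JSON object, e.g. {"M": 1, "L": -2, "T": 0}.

{"T": -2, "M": 0}

Exponent matrix [T,M] × [σ,q,ω]:
  T: [-2 -3 -1]
  M: [ 1  1  0]
  [T]: (-2)·-2+(2)·-3 = -2
  [M]: (-2)·1+(2)·1 = 0
⇒ T^-2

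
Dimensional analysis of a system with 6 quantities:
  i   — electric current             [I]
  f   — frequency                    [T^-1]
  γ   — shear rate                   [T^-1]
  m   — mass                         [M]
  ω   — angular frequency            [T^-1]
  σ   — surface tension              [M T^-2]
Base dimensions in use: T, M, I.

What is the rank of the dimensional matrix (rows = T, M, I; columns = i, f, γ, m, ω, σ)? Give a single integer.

3

Exponent matrix [T,M,I] × [i,f,γ,m,ω,σ]:
  T: [ 0 -1 -1  0 -1 -2]
  M: [ 0  0  0  1  0  1]
  I: [ 1  0  0  0  0  0]
RREF → pivots at {i,f,m} ⇒ r = 3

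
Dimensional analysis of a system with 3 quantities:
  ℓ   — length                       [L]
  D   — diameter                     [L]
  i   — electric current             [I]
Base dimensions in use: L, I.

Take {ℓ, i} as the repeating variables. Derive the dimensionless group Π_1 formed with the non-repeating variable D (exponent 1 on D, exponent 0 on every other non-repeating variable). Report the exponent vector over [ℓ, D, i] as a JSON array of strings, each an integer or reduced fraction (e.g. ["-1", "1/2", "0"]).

["-1", "1", "0"]

Write exponents as rows L,I / cols ℓ,D,i:
  L: [ 1  1  0]
  I: [ 0  0  1]
RREF → pivots at {ℓ,i} ⇒ r = 2
Pivot set = {ℓ,i}, free = {D}
RREF:
  r0: [   1    1    0]
  r1: [   0    0    1]
Fix exponent of D at 1; solve each RREF row for its pivot's exponent:
  r0: exp(ℓ) + (1)·1 = 0 ⇒ exp(ℓ) = -1
  r1: exp(i) + (0)·1 = 0 ⇒ exp(i) = 0
Π_1 = ℓ^-1 · D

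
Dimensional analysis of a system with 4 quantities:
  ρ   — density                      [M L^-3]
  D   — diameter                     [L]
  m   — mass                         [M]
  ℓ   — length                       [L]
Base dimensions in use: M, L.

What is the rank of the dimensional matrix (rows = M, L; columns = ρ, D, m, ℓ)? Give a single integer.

2

Dimensional matrix (M×L by ρ×D×m×ℓ):
  M: [ 1  0  1  0]
  L: [-3  1  0  1]
Row reduction gives pivot columns ρ,D; rank = 2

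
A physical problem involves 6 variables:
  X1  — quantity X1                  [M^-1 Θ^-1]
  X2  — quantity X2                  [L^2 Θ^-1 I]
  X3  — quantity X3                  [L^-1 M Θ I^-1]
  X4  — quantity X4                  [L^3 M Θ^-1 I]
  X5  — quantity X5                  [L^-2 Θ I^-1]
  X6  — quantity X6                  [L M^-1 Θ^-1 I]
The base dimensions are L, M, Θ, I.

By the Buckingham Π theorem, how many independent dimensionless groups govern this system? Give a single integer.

3

Write exponents as rows L,M,Θ,I / cols X1,X2,X3,X4,X5,X6:
  L: [ 0  2 -1  3 -2  1]
  M: [-1  0  1  1  0 -1]
  Θ: [-1 -1  1 -1  1 -1]
  I: [ 0  1 -1  1 -1  1]
RREF → pivots at {X1,X2,X3} ⇒ r = 3
Π count = n − r = 6 − 3 = 3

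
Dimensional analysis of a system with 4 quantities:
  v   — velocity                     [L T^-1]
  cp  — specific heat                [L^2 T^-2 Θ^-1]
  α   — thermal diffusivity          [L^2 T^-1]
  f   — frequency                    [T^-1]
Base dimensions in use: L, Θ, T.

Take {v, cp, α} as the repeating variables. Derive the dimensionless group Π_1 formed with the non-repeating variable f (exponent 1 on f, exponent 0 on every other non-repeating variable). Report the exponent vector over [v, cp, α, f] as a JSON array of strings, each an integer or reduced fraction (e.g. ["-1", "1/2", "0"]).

["-2", "0", "1", "1"]

Exponent matrix [L,Θ,T] × [v,cp,α,f]:
  L: [ 1  2  2  0]
  Θ: [ 0 -1  0  0]
  T: [-1 -2 -1 -1]
RREF → pivots at {v,cp,α} ⇒ r = 3
Repeat: v,cp,α; free: f
RREF:
  r0: [   1    0    0    2]
  r1: [   0    1    0    0]
  r2: [   0    0    1   -1]
Fix exponent of f at 1; solve each RREF row for its pivot's exponent:
  r0: exp(v) + (2)·1 = 0 ⇒ exp(v) = -2
  r1: exp(cp) + (0)·1 = 0 ⇒ exp(cp) = 0
  r2: exp(α) + (-1)·1 = 0 ⇒ exp(α) = 1
Π_1 = v^-2 · α · f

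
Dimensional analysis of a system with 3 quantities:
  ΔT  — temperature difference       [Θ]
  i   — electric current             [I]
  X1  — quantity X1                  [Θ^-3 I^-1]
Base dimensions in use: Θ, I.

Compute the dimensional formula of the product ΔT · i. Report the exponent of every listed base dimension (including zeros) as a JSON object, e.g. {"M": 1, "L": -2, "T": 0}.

{"Θ": 1, "I": 1}

Dimensional matrix (Θ×I by ΔT×i×X1):
  Θ: [ 1  0 -3]
  I: [ 0  1 -1]
  [Θ]: (1)·1+(1)·0 = 1
  [I]: (1)·0+(1)·1 = 1
⇒ Θ I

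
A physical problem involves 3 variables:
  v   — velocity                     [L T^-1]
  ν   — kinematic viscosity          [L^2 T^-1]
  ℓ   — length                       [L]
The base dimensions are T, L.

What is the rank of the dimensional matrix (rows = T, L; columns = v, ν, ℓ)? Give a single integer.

2

Write exponents as rows T,L / cols v,ν,ℓ:
  T: [-1 -1  0]
  L: [ 1  2  1]
Echelon form has 2 nonzero rows (pivots: v,ν)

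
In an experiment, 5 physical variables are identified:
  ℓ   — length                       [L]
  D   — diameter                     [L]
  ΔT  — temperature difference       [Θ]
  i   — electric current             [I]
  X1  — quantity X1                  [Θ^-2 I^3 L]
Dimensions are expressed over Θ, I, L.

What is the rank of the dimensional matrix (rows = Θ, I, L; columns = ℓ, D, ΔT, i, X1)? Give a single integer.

Dimensional matrix (Θ×I×L by ℓ×D×ΔT×i×X1):
  Θ: [ 0  0  1  0 -2]
  I: [ 0  0  0  1  3]
  L: [ 1  1  0  0  1]
Row reduction gives pivot columns ℓ,ΔT,i; rank = 3

3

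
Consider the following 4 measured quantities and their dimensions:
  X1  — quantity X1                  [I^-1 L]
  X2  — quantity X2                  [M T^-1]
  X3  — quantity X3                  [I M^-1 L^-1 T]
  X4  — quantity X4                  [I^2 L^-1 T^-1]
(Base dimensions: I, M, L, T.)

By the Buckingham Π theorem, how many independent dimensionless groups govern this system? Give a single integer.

1

Dimensional matrix (I×M×L×T by X1×X2×X3×X4):
  I: [-1  0  1  2]
  M: [ 0  1 -1  0]
  L: [ 1  0 -1 -1]
  T: [ 0 -1  1 -1]
Row reduction gives pivot columns X1,X2,X4; rank = 3
4 vars − rank 3 = 1 Π group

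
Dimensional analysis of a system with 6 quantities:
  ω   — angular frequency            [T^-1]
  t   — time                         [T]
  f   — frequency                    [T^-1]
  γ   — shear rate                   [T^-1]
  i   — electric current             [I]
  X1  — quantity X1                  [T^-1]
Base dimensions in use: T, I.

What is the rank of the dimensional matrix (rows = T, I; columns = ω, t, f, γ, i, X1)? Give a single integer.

Dimensional matrix (T×I by ω×t×f×γ×i×X1):
  T: [-1  1 -1 -1  0 -1]
  I: [ 0  0  0  0  1  0]
Echelon form has 2 nonzero rows (pivots: ω,i)

2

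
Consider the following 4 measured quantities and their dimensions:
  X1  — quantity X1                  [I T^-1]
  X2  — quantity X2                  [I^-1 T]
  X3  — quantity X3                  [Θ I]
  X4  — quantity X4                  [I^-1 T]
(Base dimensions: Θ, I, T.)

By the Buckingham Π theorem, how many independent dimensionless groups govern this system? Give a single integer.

Dimensional matrix (Θ×I×T by X1×X2×X3×X4):
  Θ: [ 0  0  1  0]
  I: [ 1 -1  1 -1]
  T: [-1  1  0  1]
Row reduction gives pivot columns X1,X3; rank = 2
4 vars − rank 2 = 2 Π groups

2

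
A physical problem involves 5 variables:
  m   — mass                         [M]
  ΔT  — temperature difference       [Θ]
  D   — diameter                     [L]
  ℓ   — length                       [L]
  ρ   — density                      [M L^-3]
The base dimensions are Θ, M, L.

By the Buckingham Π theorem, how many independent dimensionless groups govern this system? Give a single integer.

Dimensional matrix (Θ×M×L by m×ΔT×D×ℓ×ρ):
  Θ: [ 0  1  0  0  0]
  M: [ 1  0  0  0  1]
  L: [ 0  0  1  1 -3]
Row reduction gives pivot columns m,ΔT,D; rank = 3
5 vars − rank 3 = 2 Π groups

2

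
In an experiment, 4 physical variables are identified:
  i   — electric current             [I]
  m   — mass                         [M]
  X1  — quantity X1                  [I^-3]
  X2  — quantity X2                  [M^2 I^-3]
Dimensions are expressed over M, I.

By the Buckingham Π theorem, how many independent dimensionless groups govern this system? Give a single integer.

2

Write exponents as rows M,I / cols i,m,X1,X2:
  M: [ 0  1  0  2]
  I: [ 1  0 -3 -3]
RREF → pivots at {i,m} ⇒ r = 2
4 vars − rank 2 = 2 Π groups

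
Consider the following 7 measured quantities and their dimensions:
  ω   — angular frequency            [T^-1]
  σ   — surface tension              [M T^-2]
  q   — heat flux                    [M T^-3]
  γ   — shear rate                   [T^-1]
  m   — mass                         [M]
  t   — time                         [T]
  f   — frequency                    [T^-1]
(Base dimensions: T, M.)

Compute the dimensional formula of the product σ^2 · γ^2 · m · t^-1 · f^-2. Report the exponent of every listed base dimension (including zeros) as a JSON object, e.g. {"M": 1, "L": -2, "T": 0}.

{"T": -5, "M": 3}

Dimensional matrix (T×M by ω×σ×q×γ×m×t×f):
  T: [-1 -2 -3 -1  0  1 -1]
  M: [ 0  1  1  0  1  0  0]
  [T]: (2)·-2+(2)·-1+(1)·0+(-1)·1+(-2)·-1 = -5
  [M]: (2)·1+(2)·0+(1)·1+(-1)·0+(-2)·0 = 3
⇒ T^-5 M^3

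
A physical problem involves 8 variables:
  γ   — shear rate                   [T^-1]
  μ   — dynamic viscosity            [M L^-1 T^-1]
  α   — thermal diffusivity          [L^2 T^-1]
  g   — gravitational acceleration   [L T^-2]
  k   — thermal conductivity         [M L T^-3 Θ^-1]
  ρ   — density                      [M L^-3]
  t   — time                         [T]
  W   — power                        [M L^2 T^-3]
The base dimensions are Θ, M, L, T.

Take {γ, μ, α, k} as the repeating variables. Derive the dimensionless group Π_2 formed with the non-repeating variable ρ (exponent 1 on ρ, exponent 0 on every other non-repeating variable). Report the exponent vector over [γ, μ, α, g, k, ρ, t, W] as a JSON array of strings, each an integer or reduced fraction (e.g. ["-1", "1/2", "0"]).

["0", "-1", "1", "0", "0", "1", "0", "0"]

Exponent matrix [Θ,M,L,T] × [γ,μ,α,g,k,ρ,t,W]:
  Θ: [ 0  0  0  0 -1  0  0  0]
  M: [ 0  1  0  0  1  1  0  1]
  L: [ 0 -1  2  1  1 -3  0  2]
  T: [-1 -1 -1 -2 -3  0  1 -3]
Echelon form has 4 nonzero rows (pivots: γ,μ,α,k)
Pivot set = {γ,μ,α,k}, free = {g,ρ,t,W}
RREF:
  r0: [   1    0    0  3/2    0    0   -1  1/2]
  r1: [   0    1    0    0    0    1    0    1]
  r2: [   0    0    1  1/2    0   -1    0  3/2]
  r3: [   0    0    0    0    1    0    0    0]
Fix exponent of ρ at 1, g at 0, t at 0, W at 0; solve each RREF row for its pivot's exponent:
  r0: exp(γ) + (0)·1 = 0 ⇒ exp(γ) = 0
  r1: exp(μ) + (1)·1 = 0 ⇒ exp(μ) = -1
  r2: exp(α) + (-1)·1 = 0 ⇒ exp(α) = 1
  r3: exp(k) + (0)·1 = 0 ⇒ exp(k) = 0
Π_2 = μ^-1 · α · ρ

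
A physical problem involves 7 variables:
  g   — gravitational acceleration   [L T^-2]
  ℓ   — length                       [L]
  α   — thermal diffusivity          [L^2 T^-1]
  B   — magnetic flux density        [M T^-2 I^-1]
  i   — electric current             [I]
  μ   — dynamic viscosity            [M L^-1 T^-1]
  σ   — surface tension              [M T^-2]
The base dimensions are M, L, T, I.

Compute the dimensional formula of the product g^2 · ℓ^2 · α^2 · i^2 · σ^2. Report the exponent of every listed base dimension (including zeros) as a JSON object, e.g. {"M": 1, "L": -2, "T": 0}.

Write exponents as rows M,L,T,I / cols g,ℓ,α,B,i,μ,σ:
  M: [ 0  0  0  1  0  1  1]
  L: [ 1  1  2  0  0 -1  0]
  T: [-2  0 -1 -2  0 -1 -2]
  I: [ 0  0  0 -1  1  0  0]
  [M]: (2)·0+(2)·0+(2)·0+(2)·0+(2)·1 = 2
  [L]: (2)·1+(2)·1+(2)·2+(2)·0+(2)·0 = 8
  [T]: (2)·-2+(2)·0+(2)·-1+(2)·0+(2)·-2 = -10
  [I]: (2)·0+(2)·0+(2)·0+(2)·1+(2)·0 = 2
⇒ M^2 L^8 T^-10 I^2

{"M": 2, "L": 8, "T": -10, "I": 2}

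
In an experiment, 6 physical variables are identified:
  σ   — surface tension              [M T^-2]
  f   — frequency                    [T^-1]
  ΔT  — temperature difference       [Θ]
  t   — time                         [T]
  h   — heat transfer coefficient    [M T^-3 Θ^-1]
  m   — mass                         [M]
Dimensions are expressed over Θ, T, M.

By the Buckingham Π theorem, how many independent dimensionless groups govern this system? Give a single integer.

Dimensional matrix (Θ×T×M by σ×f×ΔT×t×h×m):
  Θ: [ 0  0  1  0 -1  0]
  T: [-2 -1  0  1 -3  0]
  M: [ 1  0  0  0  1  1]
Row reduction gives pivot columns σ,f,ΔT; rank = 3
Π count = n − r = 6 − 3 = 3

3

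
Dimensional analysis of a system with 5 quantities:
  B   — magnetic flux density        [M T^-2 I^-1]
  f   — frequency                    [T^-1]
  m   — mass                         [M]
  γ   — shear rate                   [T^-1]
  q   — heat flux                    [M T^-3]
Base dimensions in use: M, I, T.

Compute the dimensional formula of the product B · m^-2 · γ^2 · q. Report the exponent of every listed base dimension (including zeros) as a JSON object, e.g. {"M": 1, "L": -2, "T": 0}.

{"M": 0, "I": -1, "T": -7}

Exponent matrix [M,I,T] × [B,f,m,γ,q]:
  M: [ 1  0  1  0  1]
  I: [-1  0  0  0  0]
  T: [-2 -1  0 -1 -3]
  [M]: (1)·1+(-2)·1+(2)·0+(1)·1 = 0
  [I]: (1)·-1+(-2)·0+(2)·0+(1)·0 = -1
  [T]: (1)·-2+(-2)·0+(2)·-1+(1)·-3 = -7
⇒ I^-1 T^-7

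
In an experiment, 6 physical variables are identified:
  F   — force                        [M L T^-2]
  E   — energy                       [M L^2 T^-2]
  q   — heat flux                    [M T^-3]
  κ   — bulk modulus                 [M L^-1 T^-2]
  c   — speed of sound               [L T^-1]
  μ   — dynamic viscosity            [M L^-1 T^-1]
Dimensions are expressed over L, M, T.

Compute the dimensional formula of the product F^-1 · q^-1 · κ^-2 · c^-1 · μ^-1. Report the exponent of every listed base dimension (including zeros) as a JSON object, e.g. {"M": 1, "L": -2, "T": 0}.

Write exponents as rows L,M,T / cols F,E,q,κ,c,μ:
  L: [ 1  2  0 -1  1 -1]
  M: [ 1  1  1  1  0  1]
  T: [-2 -2 -3 -2 -1 -1]
  [L]: (-1)·1+(-1)·0+(-2)·-1+(-1)·1+(-1)·-1 = 1
  [M]: (-1)·1+(-1)·1+(-2)·1+(-1)·0+(-1)·1 = -5
  [T]: (-1)·-2+(-1)·-3+(-2)·-2+(-1)·-1+(-1)·-1 = 11
⇒ L M^-5 T^11

{"L": 1, "M": -5, "T": 11}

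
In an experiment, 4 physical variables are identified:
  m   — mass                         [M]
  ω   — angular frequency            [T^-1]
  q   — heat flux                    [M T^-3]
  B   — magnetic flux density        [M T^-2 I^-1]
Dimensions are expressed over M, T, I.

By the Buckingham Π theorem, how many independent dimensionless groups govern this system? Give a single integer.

Exponent matrix [M,T,I] × [m,ω,q,B]:
  M: [ 1  0  1  1]
  T: [ 0 -1 -3 -2]
  I: [ 0  0  0 -1]
Echelon form has 3 nonzero rows (pivots: m,ω,B)
4 vars − rank 3 = 1 Π group

1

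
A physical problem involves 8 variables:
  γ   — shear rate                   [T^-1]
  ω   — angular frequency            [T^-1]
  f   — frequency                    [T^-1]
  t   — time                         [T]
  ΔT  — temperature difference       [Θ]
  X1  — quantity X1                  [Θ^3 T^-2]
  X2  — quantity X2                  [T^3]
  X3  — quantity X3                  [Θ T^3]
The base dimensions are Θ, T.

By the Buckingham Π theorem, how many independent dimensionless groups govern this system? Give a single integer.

Exponent matrix [Θ,T] × [γ,ω,f,t,ΔT,X1,X2,X3]:
  Θ: [ 0  0  0  0  1  3  0  1]
  T: [-1 -1 -1  1  0 -2  3  3]
RREF → pivots at {γ,ΔT} ⇒ r = 2
Π count = n − r = 8 − 2 = 6

6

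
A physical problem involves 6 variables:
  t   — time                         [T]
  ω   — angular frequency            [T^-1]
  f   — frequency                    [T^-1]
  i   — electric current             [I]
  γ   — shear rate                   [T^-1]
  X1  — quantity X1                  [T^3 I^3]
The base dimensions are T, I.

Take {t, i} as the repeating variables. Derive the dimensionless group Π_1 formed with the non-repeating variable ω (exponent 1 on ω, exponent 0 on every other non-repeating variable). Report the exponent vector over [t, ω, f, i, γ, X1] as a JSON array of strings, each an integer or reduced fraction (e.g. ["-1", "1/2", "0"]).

["1", "1", "0", "0", "0", "0"]

Exponent matrix [T,I] × [t,ω,f,i,γ,X1]:
  T: [ 1 -1 -1  0 -1  3]
  I: [ 0  0  0  1  0  3]
Echelon form has 2 nonzero rows (pivots: t,i)
Pivot set = {t,i}, free = {ω,f,γ,X1}
RREF:
  r0: [   1   -1   -1    0   -1    3]
  r1: [   0    0    0    1    0    3]
Fix exponent of ω at 1, f at 0, γ at 0, X1 at 0; solve each RREF row for its pivot's exponent:
  r0: exp(t) + (-1)·1 = 0 ⇒ exp(t) = 1
  r1: exp(i) + (0)·1 = 0 ⇒ exp(i) = 0
Π_1 = t · ω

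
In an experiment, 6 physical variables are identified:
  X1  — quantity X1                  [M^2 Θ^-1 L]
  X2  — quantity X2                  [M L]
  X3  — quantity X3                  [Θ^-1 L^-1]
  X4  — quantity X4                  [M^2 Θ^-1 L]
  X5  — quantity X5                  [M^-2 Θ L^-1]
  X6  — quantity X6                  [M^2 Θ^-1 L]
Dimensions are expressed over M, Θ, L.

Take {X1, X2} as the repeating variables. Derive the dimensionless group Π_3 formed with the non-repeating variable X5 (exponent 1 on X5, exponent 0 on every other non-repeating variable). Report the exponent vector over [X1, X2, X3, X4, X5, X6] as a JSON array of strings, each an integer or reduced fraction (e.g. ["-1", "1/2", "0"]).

Dimensional matrix (M×Θ×L by X1×X2×X3×X4×X5×X6):
  M: [ 2  1  0  2 -2  2]
  Θ: [-1  0 -1 -1  1 -1]
  L: [ 1  1 -1  1 -1  1]
RREF → pivots at {X1,X2} ⇒ r = 2
Repeat: X1,X2; free: X3,X4,X5,X6
RREF:
  r0: [   1    0    1    1   -1    1]
  r1: [   0    1   -2    0    0    0]
  r2: [   0    0    0    0    0    0]
Fix exponent of X5 at 1, X3 at 0, X4 at 0, X6 at 0; solve each RREF row for its pivot's exponent:
  r0: exp(X1) + (-1)·1 = 0 ⇒ exp(X1) = 1
  r1: exp(X2) + (0)·1 = 0 ⇒ exp(X2) = 0
Π_3 = X1 · X5

["1", "0", "0", "0", "1", "0"]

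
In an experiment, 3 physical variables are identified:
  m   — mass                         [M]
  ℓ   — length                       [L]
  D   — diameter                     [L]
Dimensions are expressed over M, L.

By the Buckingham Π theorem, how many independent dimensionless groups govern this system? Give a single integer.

1

Dimensional matrix (M×L by m×ℓ×D):
  M: [ 1  0  0]
  L: [ 0  1  1]
RREF → pivots at {m,ℓ} ⇒ r = 2
Π count = n − r = 3 − 2 = 1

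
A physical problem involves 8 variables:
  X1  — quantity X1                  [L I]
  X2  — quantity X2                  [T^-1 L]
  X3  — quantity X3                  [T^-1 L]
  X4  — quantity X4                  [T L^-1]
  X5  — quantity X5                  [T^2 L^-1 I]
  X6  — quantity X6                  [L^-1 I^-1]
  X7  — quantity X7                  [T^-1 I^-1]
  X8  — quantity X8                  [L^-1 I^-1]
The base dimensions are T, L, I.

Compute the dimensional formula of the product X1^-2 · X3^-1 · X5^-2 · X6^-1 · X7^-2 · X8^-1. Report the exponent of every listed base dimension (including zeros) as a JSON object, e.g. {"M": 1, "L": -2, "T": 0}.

Exponent matrix [T,L,I] × [X1,X2,X3,X4,X5,X6,X7,X8]:
  T: [ 0 -1 -1  1  2  0 -1  0]
  L: [ 1  1  1 -1 -1 -1  0 -1]
  I: [ 1  0  0  0  1 -1 -1 -1]
  [T]: (-2)·0+(-1)·-1+(-2)·2+(-1)·0+(-2)·-1+(-1)·0 = -1
  [L]: (-2)·1+(-1)·1+(-2)·-1+(-1)·-1+(-2)·0+(-1)·-1 = 1
  [I]: (-2)·1+(-1)·0+(-2)·1+(-1)·-1+(-2)·-1+(-1)·-1 = 0
⇒ T^-1 L

{"T": -1, "L": 1, "I": 0}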